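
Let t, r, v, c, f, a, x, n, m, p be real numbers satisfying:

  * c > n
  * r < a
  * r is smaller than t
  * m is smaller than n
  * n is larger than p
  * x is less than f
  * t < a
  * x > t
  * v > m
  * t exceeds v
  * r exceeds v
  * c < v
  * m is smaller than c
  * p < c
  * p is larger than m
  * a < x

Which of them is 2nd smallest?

p

Chaining the given pairs: m < p < n < c < v < r < t < a < x < f.
The 2nd smallest is p.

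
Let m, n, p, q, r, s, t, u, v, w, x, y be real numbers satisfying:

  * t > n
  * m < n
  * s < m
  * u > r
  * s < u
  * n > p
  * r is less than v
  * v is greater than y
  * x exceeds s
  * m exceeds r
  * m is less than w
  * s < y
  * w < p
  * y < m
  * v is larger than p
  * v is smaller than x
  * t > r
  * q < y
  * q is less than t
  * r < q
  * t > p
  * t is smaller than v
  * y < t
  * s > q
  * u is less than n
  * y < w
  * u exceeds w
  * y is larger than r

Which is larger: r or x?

x

Following the relations from r: r < q < s < y < m < w < u < n < t < v < x.
So r < x; x is the larger of the two.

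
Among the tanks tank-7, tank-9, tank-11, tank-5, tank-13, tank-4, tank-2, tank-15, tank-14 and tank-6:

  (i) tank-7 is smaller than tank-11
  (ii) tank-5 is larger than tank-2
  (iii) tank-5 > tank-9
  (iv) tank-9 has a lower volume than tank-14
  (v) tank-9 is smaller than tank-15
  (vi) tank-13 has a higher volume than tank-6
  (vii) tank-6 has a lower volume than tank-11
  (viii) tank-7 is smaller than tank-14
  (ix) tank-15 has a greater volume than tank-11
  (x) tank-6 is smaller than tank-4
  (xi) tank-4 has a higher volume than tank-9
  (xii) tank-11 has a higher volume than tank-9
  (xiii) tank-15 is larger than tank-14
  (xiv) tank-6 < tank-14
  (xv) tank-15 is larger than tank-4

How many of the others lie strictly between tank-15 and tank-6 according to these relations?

3

The relations place tank-6 below tank-15. An element lies strictly between them when it is forced above tank-6 and also forced below tank-15.
Above tank-6: {tank-13, tank-14, tank-11, tank-4}. Below tank-15: {tank-7, tank-9, tank-14, tank-11, tank-4}.
Intersection: {tank-14, tank-11, tank-4} — 3.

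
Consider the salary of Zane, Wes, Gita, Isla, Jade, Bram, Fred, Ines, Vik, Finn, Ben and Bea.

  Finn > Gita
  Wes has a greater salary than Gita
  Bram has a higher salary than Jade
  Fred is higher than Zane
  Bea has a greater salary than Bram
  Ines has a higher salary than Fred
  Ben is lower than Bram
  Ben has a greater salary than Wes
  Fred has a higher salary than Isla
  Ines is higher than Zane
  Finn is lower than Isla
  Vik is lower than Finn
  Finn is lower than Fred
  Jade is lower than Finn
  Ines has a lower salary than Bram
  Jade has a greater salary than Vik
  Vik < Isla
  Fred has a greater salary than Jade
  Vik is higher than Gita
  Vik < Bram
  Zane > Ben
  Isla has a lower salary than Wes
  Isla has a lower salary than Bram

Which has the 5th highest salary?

Zane

The consecutive relations fix a unique order: Gita < Vik < Jade < Finn < Isla < Wes < Ben < Zane < Fred < Ines < Bram < Bea.
The 5th largest is Zane.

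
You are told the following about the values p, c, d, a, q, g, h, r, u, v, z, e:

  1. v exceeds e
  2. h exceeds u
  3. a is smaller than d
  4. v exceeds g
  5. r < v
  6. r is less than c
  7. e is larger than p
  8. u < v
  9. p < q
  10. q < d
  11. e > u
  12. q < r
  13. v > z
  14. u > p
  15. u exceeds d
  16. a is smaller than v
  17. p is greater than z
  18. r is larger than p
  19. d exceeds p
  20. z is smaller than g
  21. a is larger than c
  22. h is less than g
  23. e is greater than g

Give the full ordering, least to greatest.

z < p < q < r < c < a < d < u < h < g < e < v

Nothing is placed below z, so it is least; from there z < p; p < q; q < r; r < c; c < a; a < d; d < u; u < h; h < g; g < e; e < v, each given directly.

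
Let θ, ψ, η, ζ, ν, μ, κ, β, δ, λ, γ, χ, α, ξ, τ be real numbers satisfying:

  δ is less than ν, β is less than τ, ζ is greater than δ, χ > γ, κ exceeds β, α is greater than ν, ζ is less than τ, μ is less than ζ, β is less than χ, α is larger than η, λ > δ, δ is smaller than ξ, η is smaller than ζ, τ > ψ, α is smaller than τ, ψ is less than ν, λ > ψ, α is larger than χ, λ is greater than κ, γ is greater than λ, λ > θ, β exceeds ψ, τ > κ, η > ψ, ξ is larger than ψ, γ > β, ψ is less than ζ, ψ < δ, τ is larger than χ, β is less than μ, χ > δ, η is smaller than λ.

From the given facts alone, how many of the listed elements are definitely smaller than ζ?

5

The elements the relations force below ζ are ψ, β, η, δ, μ — no chain reaches any other.
That is 5.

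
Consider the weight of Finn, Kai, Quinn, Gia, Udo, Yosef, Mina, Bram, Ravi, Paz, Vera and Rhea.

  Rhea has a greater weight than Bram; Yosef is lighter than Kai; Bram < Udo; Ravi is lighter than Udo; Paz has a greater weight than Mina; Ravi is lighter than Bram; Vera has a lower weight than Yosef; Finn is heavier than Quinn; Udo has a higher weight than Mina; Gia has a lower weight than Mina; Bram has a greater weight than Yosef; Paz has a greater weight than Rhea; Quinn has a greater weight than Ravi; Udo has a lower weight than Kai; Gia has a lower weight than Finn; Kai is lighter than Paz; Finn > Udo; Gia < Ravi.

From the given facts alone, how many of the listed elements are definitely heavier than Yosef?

6

Directly above Yosef: Bram, Kai.
One step further: Rhea, Udo, Paz (5 so far).
One step further: Finn (6 so far).
Nothing else is reachable above Yosef; 6 in all.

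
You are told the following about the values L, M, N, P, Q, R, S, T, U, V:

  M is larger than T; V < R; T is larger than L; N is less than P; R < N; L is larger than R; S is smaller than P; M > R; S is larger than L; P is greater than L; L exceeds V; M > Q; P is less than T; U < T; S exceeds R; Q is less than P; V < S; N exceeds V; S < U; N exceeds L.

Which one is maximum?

V is not greatest since V < L; R is not greatest since R < N; L is not greatest since L < T; Q is not greatest since Q < P; S is not greatest since S < U; U is not greatest since U < T; N is not greatest since N < P; P is not greatest since P < T; T is not greatest since T < M.
Only M has nothing above it, so M is the maximum.

M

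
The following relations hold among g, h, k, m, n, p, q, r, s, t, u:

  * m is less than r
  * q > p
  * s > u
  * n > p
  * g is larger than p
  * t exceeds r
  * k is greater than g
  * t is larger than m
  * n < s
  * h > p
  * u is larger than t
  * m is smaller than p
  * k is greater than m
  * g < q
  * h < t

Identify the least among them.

p is not least since m < p; h is not least since p < h; r is not least since m < r; t is not least since h < t; n is not least since p < n; g is not least since p < g; u is not least since t < u; k is not least since g < k; s is not least since u < s; q is not least since g < q.
Only m has nothing below it, so m is the least.

m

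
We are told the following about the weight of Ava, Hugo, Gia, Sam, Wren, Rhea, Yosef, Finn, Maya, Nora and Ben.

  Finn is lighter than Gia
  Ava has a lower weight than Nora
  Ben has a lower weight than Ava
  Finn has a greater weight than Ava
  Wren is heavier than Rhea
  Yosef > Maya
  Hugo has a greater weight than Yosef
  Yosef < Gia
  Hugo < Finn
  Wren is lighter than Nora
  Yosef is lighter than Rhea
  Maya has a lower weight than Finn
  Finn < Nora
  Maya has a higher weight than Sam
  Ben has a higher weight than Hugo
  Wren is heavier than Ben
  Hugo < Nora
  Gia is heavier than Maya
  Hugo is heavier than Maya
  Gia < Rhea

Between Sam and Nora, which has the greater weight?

Following the relations from Sam: Sam < Maya < Yosef < Hugo < Ben < Ava < Finn < Gia < Rhea < Wren < Nora.
So Sam < Nora; Nora is the heavier of the two.

Nora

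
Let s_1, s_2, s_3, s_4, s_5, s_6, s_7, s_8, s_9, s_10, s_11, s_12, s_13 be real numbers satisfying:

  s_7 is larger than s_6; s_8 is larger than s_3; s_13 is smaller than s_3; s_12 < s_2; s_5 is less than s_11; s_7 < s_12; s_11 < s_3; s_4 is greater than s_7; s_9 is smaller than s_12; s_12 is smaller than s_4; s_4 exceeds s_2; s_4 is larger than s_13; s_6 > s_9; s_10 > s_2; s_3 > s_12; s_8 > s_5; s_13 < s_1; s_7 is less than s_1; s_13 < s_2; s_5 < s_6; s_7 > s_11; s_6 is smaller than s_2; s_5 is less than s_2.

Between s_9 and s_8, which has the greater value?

s_9 < s_6 and s_6 < s_7 give s_9 < s_7.
With s_7 < s_12: s_9 < s_6 < s_7 < s_12.
Then s_12 < s_3 extends the chain to s_3.
Then s_3 < s_8 extends the chain to s_8.
So s_9 < s_8; s_8 is the larger of the two.

s_8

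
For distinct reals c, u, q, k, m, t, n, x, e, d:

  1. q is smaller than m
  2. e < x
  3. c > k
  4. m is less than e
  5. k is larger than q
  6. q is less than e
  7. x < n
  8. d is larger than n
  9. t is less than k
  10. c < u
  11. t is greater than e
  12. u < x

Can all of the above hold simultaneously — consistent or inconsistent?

consistent

The single ordering q < m < e < t < k < c < u < x < n < d satisfies every listed relation, so no contradiction arises.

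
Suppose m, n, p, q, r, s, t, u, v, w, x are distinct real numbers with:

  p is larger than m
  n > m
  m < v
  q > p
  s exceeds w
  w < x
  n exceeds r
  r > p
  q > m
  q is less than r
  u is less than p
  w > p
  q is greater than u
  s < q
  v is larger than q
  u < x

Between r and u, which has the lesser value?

u

u < p and p < w give u < w.
Then w < s extends the chain to s.
Then s < q extends the chain to q.
Then q < r extends the chain to r.
So u < r; u is the smaller of the two.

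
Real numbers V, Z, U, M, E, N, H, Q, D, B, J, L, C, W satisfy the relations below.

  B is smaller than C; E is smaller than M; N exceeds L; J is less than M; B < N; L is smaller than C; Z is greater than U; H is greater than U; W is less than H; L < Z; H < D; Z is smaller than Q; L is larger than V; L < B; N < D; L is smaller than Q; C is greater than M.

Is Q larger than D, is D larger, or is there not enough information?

Following every chain through Q: below Q we get V, L, U, Z.
D is not reached, and no chain runs the other way from D to Q.
So the given relations leave the order of Q and D undetermined.

undetermined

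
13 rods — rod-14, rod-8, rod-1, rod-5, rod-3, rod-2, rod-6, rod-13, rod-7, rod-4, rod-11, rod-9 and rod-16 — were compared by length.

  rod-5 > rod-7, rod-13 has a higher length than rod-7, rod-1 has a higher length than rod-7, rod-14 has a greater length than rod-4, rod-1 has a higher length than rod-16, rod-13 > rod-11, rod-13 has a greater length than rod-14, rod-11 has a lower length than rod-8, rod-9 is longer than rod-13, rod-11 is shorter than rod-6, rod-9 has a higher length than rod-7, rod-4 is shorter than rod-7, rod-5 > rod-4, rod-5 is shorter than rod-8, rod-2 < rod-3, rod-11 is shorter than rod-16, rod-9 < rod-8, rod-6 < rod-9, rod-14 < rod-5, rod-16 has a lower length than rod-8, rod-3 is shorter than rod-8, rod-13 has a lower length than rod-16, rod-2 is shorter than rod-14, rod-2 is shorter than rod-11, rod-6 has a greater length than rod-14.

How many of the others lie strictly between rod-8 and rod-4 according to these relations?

Chaining upward from rod-4 reaches: rod-7, rod-14, rod-13, rod-6, rod-9, rod-5, rod-16, rod-1.
Chaining downward from rod-8 reaches: rod-2, rod-3, rod-11, rod-7, rod-14, rod-13, rod-6, rod-9, rod-5, rod-16.
Strictly between rod-4 and rod-8 are those in both lists: rod-7, rod-14, rod-13, rod-6, rod-9, rod-5, rod-16 — 7 elements.

7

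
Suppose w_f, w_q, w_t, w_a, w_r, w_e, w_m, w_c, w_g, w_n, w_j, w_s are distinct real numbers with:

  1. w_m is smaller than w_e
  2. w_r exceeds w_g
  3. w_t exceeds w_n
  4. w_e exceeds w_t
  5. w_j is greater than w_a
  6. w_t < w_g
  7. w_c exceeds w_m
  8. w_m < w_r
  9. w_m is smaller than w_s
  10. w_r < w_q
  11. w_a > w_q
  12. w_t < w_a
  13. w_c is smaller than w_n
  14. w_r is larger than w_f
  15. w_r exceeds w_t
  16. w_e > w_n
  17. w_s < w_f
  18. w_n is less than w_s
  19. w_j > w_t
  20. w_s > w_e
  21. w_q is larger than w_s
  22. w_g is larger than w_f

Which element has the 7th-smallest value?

w_f

The consecutive relations fix a unique order: w_m < w_c < w_n < w_t < w_e < w_s < w_f < w_g < w_r < w_q < w_a < w_j.
The 7th smallest is w_f.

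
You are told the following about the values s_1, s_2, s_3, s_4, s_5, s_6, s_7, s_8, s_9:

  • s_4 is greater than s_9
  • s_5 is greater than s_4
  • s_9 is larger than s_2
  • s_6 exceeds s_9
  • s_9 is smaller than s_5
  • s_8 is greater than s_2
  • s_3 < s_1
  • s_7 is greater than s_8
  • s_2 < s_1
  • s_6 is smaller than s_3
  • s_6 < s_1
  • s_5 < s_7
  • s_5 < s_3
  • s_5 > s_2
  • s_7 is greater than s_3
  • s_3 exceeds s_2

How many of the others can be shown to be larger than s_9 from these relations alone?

Directly above s_9: s_4, s_5, s_6.
One step further: s_3, s_1, s_7 (6 so far).
Nothing else is reachable above s_9; 6 in all.

6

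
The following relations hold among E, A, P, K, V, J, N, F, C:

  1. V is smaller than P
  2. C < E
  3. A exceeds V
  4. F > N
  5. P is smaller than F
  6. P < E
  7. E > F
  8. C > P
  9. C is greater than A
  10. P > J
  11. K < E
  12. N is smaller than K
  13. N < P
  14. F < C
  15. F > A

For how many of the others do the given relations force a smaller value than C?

Directly below C: A, P, F.
One step further: V, N, J (6 so far).
No other element is forced below C by the given relations, so the count is 6.

6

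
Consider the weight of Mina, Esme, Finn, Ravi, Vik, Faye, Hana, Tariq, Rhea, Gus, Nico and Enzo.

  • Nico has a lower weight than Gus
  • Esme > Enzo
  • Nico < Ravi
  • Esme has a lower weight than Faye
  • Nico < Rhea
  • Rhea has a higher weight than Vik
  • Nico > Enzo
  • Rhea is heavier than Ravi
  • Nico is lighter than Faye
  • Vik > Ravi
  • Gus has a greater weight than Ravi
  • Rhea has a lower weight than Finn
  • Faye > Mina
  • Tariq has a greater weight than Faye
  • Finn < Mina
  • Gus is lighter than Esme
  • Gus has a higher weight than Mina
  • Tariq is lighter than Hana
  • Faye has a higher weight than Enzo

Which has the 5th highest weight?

The consecutive relations fix a unique order: Enzo < Nico < Ravi < Vik < Rhea < Finn < Mina < Gus < Esme < Faye < Tariq < Hana.
The 5th largest is Gus.

Gus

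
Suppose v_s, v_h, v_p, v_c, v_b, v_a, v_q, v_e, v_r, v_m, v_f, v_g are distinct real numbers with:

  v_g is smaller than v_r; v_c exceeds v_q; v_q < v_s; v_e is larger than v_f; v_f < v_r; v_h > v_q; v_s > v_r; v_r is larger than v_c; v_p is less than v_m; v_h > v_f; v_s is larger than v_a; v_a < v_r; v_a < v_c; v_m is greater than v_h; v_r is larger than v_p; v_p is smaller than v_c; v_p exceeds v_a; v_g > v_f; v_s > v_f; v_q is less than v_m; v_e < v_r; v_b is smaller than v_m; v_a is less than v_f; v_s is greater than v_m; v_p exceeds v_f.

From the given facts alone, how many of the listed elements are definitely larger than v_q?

5

From v_q the given relations immediately reach v_c, v_h, v_m, v_s.
From those, v_r — 5 in total.
No other element is forced above v_q by the given relations, so the count is 5.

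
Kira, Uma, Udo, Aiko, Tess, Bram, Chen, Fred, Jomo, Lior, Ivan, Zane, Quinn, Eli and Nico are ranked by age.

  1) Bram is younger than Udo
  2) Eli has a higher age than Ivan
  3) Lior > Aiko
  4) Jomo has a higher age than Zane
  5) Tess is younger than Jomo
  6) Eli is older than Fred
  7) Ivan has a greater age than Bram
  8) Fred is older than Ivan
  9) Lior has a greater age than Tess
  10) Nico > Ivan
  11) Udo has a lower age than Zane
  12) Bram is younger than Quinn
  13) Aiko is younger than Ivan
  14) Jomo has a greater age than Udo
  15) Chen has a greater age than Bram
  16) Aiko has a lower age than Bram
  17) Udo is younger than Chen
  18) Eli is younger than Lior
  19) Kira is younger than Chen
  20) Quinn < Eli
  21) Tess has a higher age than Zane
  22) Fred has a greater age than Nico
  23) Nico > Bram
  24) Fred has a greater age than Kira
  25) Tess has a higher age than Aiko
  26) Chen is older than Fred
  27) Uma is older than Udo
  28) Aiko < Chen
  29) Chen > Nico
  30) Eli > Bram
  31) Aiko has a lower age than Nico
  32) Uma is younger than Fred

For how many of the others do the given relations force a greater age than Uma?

From Uma the given relations immediately reach Fred.
From those, Eli, Chen — 3 in total.
From those, Lior — 4 in total.
Nothing else is reachable above Uma; 4 in all.

4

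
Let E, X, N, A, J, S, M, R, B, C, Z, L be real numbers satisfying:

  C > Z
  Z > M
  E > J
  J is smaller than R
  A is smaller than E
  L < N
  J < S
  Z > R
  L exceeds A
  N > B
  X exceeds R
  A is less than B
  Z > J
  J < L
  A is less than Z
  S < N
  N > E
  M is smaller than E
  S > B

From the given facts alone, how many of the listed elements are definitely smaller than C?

5

The elements the relations force below C are M, A, J, R, Z — no chain reaches any other.
That is 5.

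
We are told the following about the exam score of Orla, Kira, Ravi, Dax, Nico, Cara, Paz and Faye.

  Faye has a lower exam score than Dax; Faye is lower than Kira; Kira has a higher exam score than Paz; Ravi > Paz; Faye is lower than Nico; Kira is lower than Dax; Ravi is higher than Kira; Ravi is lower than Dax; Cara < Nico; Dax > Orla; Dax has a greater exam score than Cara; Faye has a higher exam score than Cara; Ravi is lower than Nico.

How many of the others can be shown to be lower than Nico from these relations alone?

The elements the relations force below Nico are Paz, Cara, Faye, Kira, Ravi — no chain reaches any other.
That is 5.

5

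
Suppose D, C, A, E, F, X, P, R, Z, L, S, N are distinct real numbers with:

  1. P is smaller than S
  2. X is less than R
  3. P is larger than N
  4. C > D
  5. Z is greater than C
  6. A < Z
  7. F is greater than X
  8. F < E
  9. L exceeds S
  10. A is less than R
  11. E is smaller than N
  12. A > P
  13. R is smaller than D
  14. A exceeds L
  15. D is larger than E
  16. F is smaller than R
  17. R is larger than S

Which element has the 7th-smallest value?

Piecing the relations together gives one ordering: X < F < E < N < P < S < L < A < R < D < C < Z.
The 7th smallest is L.

L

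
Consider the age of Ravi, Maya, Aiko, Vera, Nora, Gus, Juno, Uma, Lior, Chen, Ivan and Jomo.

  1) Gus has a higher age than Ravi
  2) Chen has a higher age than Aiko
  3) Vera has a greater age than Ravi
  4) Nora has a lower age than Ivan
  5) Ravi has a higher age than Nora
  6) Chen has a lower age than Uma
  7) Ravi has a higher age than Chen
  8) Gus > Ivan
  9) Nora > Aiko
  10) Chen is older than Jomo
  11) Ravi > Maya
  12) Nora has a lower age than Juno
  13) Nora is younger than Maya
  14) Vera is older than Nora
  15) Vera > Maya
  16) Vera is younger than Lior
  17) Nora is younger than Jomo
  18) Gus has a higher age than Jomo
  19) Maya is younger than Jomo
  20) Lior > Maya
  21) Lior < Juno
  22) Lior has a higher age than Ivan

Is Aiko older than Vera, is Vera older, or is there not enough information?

Vera

Aiko < Nora and Nora < Maya give Aiko < Maya.
Then Maya < Jomo extends the chain to Jomo.
Then Jomo < Chen extends the chain to Chen.
With Chen < Ravi: Aiko < Nora < Maya < Jomo < Chen < Ravi.
Then Ravi < Vera extends the chain to Vera.
So Vera is older.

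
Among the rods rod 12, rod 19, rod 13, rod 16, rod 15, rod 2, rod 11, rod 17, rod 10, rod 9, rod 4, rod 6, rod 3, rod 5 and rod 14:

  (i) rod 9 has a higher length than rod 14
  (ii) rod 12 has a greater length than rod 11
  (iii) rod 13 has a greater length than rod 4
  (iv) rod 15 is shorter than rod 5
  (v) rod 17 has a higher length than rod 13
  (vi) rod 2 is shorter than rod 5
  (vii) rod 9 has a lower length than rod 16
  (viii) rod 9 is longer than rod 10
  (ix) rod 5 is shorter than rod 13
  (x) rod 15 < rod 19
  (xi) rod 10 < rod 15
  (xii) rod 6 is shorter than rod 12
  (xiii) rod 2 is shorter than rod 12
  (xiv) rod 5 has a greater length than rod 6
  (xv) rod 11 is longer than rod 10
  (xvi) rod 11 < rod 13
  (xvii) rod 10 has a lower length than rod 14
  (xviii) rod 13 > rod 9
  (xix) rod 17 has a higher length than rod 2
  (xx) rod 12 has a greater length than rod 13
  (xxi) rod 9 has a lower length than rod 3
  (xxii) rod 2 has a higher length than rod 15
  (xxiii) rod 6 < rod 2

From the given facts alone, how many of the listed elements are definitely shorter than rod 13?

From rod 13 the given relations immediately reach rod 9, rod 11, rod 4, rod 5.
From those, rod 10, rod 15, rod 14, rod 6, rod 2 — 9 in total.
No other element is forced below rod 13 by the given relations, so the count is 9.

9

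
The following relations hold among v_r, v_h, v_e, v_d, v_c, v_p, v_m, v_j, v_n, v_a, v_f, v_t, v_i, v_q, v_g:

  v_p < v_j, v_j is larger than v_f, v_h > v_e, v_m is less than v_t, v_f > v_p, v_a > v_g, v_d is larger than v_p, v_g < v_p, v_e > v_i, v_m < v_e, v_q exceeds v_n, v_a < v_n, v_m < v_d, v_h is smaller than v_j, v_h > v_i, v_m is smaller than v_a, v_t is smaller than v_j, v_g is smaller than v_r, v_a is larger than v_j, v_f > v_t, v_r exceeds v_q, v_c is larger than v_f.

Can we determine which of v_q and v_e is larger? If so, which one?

Following the relations from v_e: v_e < v_h < v_j < v_a < v_n < v_q.
So v_q is larger.

v_q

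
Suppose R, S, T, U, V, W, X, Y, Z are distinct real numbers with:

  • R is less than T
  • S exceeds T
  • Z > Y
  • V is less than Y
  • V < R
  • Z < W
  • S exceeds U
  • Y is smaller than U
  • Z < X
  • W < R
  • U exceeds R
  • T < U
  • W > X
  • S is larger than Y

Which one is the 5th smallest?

Chaining the given pairs: V < Y < Z < X < W < R < T < U < S.
Counting 5 from the smallest end gives W.

W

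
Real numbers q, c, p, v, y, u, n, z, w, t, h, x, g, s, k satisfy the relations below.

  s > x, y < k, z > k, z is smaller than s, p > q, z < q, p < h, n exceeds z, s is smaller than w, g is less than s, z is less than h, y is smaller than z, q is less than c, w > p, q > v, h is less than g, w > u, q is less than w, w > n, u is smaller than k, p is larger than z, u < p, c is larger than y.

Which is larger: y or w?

y < k < z < q < p < h < g < s < w, by transitivity through k, z, q, p, h, g, s.
So y < w; w is the larger of the two.

w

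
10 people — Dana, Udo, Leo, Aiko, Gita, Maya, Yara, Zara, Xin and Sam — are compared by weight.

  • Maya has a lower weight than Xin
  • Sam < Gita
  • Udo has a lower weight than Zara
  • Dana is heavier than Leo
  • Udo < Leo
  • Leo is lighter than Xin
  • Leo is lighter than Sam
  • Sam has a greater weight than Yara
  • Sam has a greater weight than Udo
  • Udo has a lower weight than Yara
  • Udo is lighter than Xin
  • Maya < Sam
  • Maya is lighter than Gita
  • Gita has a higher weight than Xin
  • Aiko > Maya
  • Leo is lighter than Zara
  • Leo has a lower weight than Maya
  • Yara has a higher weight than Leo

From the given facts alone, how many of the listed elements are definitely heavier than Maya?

The elements the relations force above Maya are Sam, Aiko, Xin, Gita — no chain reaches any other.
That is 4.

4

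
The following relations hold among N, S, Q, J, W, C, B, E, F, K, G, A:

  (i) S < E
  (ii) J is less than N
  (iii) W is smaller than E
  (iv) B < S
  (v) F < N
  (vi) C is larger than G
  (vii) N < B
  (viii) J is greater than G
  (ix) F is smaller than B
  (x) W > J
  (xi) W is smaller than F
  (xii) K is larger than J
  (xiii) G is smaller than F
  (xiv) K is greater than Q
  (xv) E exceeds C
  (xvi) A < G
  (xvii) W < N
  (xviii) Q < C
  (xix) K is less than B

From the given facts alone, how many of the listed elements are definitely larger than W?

5

From W the given relations immediately reach F, N, E.
From those, B — 4 in total.
From those, S — 5 in total.
Nothing else is reachable above W; 5 in all.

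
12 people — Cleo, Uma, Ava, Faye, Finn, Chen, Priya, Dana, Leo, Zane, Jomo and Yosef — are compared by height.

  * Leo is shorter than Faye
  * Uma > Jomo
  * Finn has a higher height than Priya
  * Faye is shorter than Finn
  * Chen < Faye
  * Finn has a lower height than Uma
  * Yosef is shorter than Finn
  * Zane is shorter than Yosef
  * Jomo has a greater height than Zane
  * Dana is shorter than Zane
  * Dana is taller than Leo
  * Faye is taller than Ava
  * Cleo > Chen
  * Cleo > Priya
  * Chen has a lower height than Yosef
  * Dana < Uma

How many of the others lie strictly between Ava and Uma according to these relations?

2

Chaining upward from Ava reaches: Faye, Finn.
Chaining downward from Uma reaches: Leo, Dana, Zane, Chen, Faye, Yosef, Priya, Jomo, Finn.
Strictly between Ava and Uma are those in both lists: Faye, Finn — 2 elements.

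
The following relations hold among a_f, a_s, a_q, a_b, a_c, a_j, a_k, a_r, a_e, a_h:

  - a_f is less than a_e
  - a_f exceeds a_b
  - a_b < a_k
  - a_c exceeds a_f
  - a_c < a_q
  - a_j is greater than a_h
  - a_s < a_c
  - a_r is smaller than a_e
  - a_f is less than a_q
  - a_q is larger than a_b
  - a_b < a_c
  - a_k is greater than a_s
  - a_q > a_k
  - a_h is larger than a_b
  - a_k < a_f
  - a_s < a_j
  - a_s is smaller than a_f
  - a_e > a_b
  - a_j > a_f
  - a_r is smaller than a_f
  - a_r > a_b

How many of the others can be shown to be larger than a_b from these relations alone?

8

Directly above a_b: a_k, a_r, a_h, a_f, a_c, a_e, a_q.
One step further: a_j (8 so far).
Nothing else is reachable above a_b; 8 in all.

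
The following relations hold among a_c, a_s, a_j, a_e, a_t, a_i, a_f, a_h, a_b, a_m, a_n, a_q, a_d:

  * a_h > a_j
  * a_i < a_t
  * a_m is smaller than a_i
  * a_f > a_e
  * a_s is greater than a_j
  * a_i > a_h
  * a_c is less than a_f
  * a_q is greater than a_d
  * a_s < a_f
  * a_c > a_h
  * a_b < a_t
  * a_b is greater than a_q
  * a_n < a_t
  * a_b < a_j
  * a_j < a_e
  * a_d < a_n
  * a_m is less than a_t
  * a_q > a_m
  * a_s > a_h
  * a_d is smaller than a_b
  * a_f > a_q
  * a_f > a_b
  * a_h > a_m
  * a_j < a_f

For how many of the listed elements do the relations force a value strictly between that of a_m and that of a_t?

5

The relations place a_m below a_t. An element lies strictly between them when it is forced above a_m and also forced below a_t.
Above a_m: {a_q, a_b, a_j, a_h, a_e, a_c, a_i, a_s, a_f}. Below a_t: {a_d, a_n, a_q, a_b, a_j, a_h, a_i}.
Intersection: {a_q, a_b, a_j, a_h, a_i} — 5.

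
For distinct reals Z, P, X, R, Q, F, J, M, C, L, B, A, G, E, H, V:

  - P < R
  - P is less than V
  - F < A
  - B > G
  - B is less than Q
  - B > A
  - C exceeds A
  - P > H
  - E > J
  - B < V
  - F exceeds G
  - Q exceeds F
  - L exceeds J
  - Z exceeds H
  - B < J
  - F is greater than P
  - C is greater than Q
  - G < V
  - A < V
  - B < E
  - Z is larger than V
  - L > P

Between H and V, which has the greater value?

The relevant relations are H < P; P < F; F < A; A < B; B < V.
Together: H < P < F < A < B < V.
So H < V; V is the larger of the two.

V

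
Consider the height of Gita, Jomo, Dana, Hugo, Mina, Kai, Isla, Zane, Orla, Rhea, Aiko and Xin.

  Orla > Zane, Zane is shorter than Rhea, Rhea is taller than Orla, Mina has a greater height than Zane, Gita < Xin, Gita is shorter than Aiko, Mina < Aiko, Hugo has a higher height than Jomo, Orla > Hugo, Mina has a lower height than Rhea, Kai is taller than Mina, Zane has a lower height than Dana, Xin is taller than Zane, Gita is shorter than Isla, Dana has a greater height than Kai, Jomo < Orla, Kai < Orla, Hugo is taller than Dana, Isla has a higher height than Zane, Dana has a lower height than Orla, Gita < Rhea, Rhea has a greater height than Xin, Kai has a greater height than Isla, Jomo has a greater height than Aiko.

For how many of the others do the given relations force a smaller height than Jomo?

Directly below Jomo: Aiko.
One step further: Mina, Gita (3 so far).
One step further: Zane (4 so far).
No other element is forced below Jomo by the given relations, so the count is 4.

4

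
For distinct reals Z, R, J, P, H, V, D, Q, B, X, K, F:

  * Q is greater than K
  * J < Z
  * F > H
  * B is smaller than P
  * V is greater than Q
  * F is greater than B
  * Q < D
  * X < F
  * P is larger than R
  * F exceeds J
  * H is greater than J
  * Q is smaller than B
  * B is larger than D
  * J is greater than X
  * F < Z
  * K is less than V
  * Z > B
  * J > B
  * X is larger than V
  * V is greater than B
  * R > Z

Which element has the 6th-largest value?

J

Piecing the relations together gives one ordering: K < Q < D < B < V < X < J < H < F < Z < R < P.
The 6th largest is J.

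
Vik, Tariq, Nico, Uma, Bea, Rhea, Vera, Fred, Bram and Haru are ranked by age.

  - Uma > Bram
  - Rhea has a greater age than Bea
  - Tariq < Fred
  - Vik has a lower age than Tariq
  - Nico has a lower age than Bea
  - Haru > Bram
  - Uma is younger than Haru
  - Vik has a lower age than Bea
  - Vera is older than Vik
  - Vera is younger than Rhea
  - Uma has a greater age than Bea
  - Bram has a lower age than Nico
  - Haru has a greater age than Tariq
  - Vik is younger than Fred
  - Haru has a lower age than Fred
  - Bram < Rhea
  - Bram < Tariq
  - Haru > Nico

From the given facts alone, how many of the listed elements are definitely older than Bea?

4

From Bea the given relations immediately reach Uma, Rhea.
From those, Haru — 3 in total.
From those, Fred — 4 in total.
No other element is forced above Bea by the given relations, so the count is 4.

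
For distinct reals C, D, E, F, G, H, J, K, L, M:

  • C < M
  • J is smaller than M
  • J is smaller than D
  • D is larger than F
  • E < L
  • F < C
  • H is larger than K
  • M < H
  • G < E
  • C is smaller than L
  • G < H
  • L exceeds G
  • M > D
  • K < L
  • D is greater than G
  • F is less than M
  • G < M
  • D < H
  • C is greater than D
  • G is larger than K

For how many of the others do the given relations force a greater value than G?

6

Directly above G: D, E, M, L, H.
One step further: C (6 so far).
Nothing else is reachable above G; 6 in all.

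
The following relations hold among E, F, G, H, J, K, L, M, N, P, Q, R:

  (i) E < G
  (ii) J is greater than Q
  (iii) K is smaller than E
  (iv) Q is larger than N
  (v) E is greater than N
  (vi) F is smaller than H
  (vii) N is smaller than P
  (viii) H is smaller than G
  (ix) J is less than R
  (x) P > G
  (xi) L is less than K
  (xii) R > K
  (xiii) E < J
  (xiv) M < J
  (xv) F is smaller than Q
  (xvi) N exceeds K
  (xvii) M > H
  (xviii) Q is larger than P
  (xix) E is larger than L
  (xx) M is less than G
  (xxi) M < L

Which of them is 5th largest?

G

Piecing the relations together gives one ordering: F < H < M < L < K < N < E < G < P < Q < J < R.
Counting 5 from the largest end gives G.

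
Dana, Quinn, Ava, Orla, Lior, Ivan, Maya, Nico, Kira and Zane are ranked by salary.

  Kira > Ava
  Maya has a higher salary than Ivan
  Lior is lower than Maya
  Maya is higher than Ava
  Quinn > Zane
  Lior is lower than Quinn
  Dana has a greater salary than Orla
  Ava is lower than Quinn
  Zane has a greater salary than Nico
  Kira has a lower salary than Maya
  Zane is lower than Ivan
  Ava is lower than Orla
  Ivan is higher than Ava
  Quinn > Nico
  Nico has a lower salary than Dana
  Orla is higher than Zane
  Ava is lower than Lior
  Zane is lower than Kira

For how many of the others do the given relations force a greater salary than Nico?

The elements the relations force above Nico are Zane, Kira, Ivan, Orla, Dana, Quinn, Maya — no chain reaches any other.
That is 7.

7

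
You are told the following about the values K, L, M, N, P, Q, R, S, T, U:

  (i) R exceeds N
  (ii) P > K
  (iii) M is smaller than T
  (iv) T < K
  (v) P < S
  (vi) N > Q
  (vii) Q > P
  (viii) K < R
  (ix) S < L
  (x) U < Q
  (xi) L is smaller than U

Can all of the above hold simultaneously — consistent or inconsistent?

consistent

The single ordering M < T < K < P < S < L < U < Q < N < R satisfies every listed relation, so no contradiction arises.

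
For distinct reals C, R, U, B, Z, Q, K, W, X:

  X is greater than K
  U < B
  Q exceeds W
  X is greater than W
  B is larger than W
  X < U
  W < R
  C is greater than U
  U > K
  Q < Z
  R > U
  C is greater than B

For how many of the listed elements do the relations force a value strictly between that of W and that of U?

Chaining upward from W reaches: Q, X, B, R, C, Z.
Chaining downward from U reaches: K, X.
Strictly between W and U are those in both lists: X — 1 element.

1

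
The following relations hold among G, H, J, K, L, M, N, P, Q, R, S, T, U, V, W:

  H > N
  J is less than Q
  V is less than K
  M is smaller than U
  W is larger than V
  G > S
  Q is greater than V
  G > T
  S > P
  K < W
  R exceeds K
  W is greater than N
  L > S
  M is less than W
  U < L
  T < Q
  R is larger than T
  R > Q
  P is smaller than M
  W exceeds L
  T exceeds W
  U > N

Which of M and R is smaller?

M < U < L < W < T < Q < R, by transitivity through U, L, W, T, Q.
So M < R; M is the smaller of the two.

M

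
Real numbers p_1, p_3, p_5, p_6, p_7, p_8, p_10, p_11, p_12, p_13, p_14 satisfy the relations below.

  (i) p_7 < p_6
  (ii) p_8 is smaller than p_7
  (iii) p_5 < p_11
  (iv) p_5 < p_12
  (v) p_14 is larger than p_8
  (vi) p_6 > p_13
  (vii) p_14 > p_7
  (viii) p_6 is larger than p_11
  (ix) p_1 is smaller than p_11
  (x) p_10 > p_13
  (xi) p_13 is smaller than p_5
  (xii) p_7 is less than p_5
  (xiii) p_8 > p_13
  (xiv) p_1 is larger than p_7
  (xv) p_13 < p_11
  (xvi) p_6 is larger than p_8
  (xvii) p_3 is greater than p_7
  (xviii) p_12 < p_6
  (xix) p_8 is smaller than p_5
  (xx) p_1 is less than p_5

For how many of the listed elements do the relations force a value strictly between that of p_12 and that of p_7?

Chaining upward from p_7 reaches: p_1, p_5, p_14, p_3, p_11, p_6.
Chaining downward from p_12 reaches: p_13, p_8, p_1, p_5.
Strictly between p_7 and p_12 are those in both lists: p_1, p_5 — 2 elements.

2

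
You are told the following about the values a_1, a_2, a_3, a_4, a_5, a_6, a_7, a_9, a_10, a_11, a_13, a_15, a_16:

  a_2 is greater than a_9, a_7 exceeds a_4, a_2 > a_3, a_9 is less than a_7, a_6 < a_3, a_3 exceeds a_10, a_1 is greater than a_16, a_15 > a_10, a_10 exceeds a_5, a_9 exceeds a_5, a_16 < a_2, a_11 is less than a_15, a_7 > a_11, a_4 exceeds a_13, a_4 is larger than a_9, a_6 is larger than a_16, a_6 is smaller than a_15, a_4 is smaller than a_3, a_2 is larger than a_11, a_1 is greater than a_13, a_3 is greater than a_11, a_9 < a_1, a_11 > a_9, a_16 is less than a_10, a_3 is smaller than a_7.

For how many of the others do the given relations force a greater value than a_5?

9

The elements the relations force above a_5 are a_9, a_1, a_10, a_11, a_4, a_3, a_15, a_2, a_7 — no chain reaches any other.
That is 9.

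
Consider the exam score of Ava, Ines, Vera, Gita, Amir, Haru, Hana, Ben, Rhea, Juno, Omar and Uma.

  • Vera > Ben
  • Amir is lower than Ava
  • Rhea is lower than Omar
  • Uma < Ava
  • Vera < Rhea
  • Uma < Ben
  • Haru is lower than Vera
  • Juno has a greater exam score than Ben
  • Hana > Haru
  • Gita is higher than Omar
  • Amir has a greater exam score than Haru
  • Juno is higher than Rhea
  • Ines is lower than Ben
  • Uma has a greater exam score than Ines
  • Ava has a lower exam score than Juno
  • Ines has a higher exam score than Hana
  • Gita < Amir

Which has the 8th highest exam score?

Ben

Chaining the given pairs: Haru < Hana < Ines < Uma < Ben < Vera < Rhea < Omar < Gita < Amir < Ava < Juno.
The 8th largest is Ben.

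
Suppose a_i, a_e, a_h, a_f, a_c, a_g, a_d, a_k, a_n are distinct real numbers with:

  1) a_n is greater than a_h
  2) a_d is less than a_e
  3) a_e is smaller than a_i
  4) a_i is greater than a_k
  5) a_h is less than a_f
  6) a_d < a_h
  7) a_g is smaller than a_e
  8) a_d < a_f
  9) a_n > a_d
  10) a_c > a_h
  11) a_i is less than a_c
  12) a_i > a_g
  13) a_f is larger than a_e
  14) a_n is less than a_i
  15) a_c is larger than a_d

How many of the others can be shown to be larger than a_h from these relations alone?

4

Directly above a_h: a_n, a_c, a_f.
One step further: a_i (4 so far).
No other element is forced above a_h by the given relations, so the count is 4.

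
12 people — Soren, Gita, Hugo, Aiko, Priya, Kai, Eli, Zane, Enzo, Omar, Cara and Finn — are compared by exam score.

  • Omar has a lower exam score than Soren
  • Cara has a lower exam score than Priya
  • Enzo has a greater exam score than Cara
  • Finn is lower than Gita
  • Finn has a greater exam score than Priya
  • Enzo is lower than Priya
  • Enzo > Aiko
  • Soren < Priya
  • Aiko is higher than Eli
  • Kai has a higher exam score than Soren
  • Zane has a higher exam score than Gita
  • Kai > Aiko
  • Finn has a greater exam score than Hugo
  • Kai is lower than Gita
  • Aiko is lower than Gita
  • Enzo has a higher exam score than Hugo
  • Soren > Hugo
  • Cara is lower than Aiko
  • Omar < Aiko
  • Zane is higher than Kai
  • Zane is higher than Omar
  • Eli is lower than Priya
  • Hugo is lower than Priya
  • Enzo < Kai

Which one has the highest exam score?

Zane

Chaining downward from Zane: directly below it, Omar, Kai, Gita; then Aiko, Enzo, Soren, Finn; then Cara, Hugo, Eli, Priya.
That covers every other element, and nothing is given above Zane, so Zane is the highest exam score.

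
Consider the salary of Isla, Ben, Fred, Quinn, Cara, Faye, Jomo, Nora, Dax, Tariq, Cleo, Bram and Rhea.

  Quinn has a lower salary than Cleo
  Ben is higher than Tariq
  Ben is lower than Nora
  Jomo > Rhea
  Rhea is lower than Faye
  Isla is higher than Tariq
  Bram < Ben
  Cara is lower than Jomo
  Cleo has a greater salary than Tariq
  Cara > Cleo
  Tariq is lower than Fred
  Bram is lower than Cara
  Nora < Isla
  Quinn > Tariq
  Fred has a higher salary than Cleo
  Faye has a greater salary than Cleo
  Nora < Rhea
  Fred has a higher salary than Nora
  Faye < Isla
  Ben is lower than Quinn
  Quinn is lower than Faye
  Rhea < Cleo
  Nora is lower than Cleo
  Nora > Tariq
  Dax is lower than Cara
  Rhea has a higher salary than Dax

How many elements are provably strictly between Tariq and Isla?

6

Chaining upward from Tariq reaches: Ben, Nora, Quinn, Rhea, Cleo, Fred, Cara, Faye, Jomo.
Chaining downward from Isla reaches: Bram, Ben, Nora, Quinn, Dax, Rhea, Cleo, Faye.
Strictly between Tariq and Isla are those in both lists: Ben, Nora, Quinn, Rhea, Cleo, Faye — 6 elements.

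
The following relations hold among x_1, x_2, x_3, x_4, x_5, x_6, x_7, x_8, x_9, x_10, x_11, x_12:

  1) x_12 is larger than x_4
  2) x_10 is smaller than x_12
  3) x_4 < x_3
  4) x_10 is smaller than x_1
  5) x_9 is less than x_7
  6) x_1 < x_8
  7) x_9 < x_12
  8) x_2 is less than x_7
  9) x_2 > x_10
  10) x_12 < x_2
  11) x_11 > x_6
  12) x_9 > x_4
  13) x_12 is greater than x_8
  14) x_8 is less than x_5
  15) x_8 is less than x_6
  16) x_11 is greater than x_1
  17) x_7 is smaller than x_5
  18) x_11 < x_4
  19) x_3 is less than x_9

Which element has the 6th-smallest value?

x_4

Piecing the relations together gives one ordering: x_10 < x_1 < x_8 < x_6 < x_11 < x_4 < x_3 < x_9 < x_12 < x_2 < x_7 < x_5.
The 6th smallest is x_4.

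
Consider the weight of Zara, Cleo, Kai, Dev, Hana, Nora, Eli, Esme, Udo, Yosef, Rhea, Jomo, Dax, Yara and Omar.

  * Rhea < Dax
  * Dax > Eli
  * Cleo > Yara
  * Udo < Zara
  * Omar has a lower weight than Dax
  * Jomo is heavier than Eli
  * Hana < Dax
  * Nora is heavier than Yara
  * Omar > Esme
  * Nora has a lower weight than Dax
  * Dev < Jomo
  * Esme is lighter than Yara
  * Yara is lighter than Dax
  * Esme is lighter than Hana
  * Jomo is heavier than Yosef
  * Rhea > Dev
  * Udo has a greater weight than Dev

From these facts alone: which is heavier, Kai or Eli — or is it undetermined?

undetermined

Following every chain through Eli: above Eli we get Dax, Jomo.
Kai is not reached, and no chain runs the other way from Kai to Eli.
So the given relations leave the order of Eli and Kai undetermined.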